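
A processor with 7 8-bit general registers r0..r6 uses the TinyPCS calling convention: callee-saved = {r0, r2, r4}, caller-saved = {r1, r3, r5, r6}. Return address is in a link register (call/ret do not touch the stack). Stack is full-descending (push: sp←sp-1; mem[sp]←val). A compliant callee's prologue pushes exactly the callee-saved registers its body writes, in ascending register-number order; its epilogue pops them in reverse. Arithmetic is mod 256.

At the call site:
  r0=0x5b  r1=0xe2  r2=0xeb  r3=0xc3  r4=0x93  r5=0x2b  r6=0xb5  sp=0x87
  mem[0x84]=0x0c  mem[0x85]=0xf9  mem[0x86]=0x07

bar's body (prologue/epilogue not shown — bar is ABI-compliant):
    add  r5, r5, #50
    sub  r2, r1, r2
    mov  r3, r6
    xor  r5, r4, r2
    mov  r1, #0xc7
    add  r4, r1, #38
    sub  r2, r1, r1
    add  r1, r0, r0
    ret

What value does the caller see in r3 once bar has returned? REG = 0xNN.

prologue: push r2 -> mem[0x86]=0xeb, sp=0x86
prologue: push r4 -> mem[0x85]=0x93, sp=0x85
body[0] add  r5, r5, #50 -> r5=0x5d
body[1] sub  r2, r1, r2 -> r2=0xf7
body[2] mov  r3, r6 -> r3=0xb5
body[3] xor  r5, r4, r2 -> r5=0x64
body[4] mov  r1, #0xc7 -> r1=0xc7
body[5] add  r4, r1, #38 -> r4=0xed
body[6] sub  r2, r1, r1 -> r2=0x00
body[7] add  r1, r0, r0 -> r1=0xb6
epilogue: pop r4=0x93, sp=0x86
epilogue: pop r2=0xeb, sp=0x87
r3 is caller-saved -> body value

REG = 0xb5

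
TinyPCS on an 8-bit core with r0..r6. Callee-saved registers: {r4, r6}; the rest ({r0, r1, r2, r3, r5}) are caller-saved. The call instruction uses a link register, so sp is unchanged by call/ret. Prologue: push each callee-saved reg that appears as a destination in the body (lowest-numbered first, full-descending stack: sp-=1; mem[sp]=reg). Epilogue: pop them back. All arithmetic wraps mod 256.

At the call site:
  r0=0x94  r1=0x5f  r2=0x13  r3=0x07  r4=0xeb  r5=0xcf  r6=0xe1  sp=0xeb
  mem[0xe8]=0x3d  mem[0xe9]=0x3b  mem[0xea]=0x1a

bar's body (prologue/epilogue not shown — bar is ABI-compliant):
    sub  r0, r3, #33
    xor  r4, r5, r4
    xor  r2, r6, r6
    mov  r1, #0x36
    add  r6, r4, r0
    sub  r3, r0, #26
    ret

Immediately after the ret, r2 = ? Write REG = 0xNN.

prologue: push r4 -> mem[0xea]=0xeb, sp=0xea
prologue: push r6 -> mem[0xe9]=0xe1, sp=0xe9
body[0] sub  r0, r3, #33 -> r0=0xe6
body[1] xor  r4, r5, r4 -> r4=0x24
body[2] xor  r2, r6, r6 -> r2=0x00
body[3] mov  r1, #0x36 -> r1=0x36
body[4] add  r6, r4, r0 -> r6=0x0a
body[5] sub  r3, r0, #26 -> r3=0xcc
epilogue: pop r6=0xe1, sp=0xea
epilogue: pop r4=0xeb, sp=0xeb
r2 is caller-saved -> body value

REG = 0x00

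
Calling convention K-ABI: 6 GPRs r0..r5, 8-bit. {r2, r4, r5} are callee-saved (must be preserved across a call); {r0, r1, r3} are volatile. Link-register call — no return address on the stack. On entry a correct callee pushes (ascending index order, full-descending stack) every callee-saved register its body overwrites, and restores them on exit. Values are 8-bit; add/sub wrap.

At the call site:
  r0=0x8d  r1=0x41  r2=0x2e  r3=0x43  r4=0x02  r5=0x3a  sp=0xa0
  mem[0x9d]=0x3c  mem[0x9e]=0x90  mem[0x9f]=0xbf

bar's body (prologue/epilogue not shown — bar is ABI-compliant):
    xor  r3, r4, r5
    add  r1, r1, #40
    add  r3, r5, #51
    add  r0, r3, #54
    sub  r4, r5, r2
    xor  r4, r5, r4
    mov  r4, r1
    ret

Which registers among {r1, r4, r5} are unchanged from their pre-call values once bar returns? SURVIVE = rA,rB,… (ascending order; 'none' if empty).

SURVIVE = r4,r5

prologue: push r4 -> mem[0x9f]=0x02, sp=0x9f
body[0] xor  r3, r4, r5 -> r3=0x38
body[1] add  r1, r1, #40 -> r1=0x69
body[2] add  r3, r5, #51 -> r3=0x6d
body[3] add  r0, r3, #54 -> r0=0xa3
body[4] sub  r4, r5, r2 -> r4=0x0c
body[5] xor  r4, r5, r4 -> r4=0x36
body[6] mov  r4, r1 -> r4=0x69
epilogue: pop r4=0x02, sp=0xa0
r1: caller-saved, written=True
r4: callee-saved, written=True
r5: callee-saved, written=False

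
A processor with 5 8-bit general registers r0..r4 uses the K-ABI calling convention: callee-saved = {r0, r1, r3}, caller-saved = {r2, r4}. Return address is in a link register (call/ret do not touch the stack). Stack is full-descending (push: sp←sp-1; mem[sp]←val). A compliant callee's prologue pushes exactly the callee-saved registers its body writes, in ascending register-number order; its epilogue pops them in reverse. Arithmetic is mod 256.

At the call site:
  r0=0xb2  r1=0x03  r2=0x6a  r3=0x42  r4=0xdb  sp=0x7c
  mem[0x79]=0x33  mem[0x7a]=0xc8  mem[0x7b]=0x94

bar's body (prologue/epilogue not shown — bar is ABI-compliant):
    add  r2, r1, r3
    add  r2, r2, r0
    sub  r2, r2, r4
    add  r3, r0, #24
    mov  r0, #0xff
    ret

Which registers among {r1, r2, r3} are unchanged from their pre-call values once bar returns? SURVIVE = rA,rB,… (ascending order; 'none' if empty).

SURVIVE = r1,r3

prologue: push r0 → mem[0x7b]=0xb2, sp=0x7b
prologue: push r3 → mem[0x7a]=0x42, sp=0x7a
body[0] add  r2, r1, r3 → r2=0x45
body[1] add  r2, r2, r0 → r2=0xf7
body[2] sub  r2, r2, r4 → r2=0x1c
body[3] add  r3, r0, #24 → r3=0xca
body[4] mov  r0, #0xff → r0=0xff
epilogue: pop r3=0x42, sp=0x7b
epilogue: pop r0=0xb2, sp=0x7c
r1: callee-saved, written=False
r2: caller-saved, written=True
r3: callee-saved, written=True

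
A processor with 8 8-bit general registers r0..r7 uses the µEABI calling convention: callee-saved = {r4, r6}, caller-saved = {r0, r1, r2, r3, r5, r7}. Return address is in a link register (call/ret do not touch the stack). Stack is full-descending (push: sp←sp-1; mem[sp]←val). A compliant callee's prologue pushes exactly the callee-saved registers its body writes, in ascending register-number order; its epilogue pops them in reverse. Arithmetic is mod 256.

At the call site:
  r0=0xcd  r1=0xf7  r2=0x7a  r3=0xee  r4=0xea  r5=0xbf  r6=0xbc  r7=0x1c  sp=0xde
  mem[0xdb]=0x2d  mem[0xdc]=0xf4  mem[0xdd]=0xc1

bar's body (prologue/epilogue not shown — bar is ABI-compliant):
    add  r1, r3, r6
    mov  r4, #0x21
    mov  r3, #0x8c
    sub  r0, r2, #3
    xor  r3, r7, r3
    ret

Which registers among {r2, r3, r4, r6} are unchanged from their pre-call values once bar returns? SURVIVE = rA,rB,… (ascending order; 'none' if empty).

SURVIVE = r2,r4,r6

prologue: push r4 -> mem[0xdd]=0xea, sp=0xdd
body[0] add  r1, r3, r6 -> r1=0xaa
body[1] mov  r4, #0x21 -> r4=0x21
body[2] mov  r3, #0x8c -> r3=0x8c
body[3] sub  r0, r2, #3 -> r0=0x77
body[4] xor  r3, r7, r3 -> r3=0x90
epilogue: pop r4=0xea, sp=0xde
r2: caller-saved, written=False
r3: caller-saved, written=True
r4: callee-saved, written=True
r6: callee-saved, written=False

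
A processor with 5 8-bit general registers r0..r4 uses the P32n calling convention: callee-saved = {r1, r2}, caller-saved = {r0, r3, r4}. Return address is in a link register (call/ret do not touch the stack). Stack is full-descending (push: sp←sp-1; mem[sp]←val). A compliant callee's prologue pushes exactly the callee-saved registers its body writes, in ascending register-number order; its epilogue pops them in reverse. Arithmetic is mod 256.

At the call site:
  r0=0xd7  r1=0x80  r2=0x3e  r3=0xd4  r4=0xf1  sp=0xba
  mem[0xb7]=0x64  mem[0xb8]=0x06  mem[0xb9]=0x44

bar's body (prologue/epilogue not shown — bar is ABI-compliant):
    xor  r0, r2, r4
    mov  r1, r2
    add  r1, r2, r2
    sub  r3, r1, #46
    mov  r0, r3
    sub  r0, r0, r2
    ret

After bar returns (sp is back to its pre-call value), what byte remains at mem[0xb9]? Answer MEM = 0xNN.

prologue: push r1 → mem[0xb9]=0x80, sp=0xb9
body[0] xor  r0, r2, r4 → r0=0xcf
body[1] mov  r1, r2 → r1=0x3e
body[2] add  r1, r2, r2 → r1=0x7c
body[3] sub  r3, r1, #46 → r3=0x4e
body[4] mov  r0, r3 → r0=0x4e
body[5] sub  r0, r0, r2 → r0=0x10
epilogue: pop r1=0x80, sp=0xba
prologue pushed ['r1'] at ['0xb9']

MEM = 0x80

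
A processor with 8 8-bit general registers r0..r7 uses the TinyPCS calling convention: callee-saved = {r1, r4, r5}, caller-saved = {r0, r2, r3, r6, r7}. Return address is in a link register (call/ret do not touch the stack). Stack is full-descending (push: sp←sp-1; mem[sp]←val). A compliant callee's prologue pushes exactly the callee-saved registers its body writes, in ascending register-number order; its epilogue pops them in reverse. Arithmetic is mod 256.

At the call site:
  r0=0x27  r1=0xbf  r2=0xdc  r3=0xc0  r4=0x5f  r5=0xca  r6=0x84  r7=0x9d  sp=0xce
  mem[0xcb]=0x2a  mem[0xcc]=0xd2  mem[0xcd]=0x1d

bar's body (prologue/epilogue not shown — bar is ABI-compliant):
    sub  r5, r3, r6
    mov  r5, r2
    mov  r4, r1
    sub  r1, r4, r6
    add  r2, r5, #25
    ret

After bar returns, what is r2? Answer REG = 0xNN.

prologue: push r1 -> mem[0xcd]=0xbf, sp=0xcd
prologue: push r4 -> mem[0xcc]=0x5f, sp=0xcc
prologue: push r5 -> mem[0xcb]=0xca, sp=0xcb
body[0] sub  r5, r3, r6 -> r5=0x3c
body[1] mov  r5, r2 -> r5=0xdc
body[2] mov  r4, r1 -> r4=0xbf
body[3] sub  r1, r4, r6 -> r1=0x3b
body[4] add  r2, r5, #25 -> r2=0xf5
epilogue: pop r5=0xca, sp=0xcc
epilogue: pop r4=0x5f, sp=0xcd
epilogue: pop r1=0xbf, sp=0xce
r2 is caller-saved -> body value

REG = 0xf5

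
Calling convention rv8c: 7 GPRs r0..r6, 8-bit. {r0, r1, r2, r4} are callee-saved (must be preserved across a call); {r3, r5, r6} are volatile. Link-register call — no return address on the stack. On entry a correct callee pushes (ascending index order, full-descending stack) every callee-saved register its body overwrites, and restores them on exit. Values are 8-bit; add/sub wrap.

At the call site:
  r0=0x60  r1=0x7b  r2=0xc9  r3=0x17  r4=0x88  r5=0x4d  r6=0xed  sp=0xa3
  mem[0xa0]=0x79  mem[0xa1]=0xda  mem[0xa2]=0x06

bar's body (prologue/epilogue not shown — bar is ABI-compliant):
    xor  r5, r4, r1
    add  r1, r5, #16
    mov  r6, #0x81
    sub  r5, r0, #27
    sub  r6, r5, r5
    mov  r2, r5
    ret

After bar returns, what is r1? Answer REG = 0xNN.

prologue: push r1 -> mem[0xa2]=0x7b, sp=0xa2
prologue: push r2 -> mem[0xa1]=0xc9, sp=0xa1
body[0] xor  r5, r4, r1 -> r5=0xf3
body[1] add  r1, r5, #16 -> r1=0x03
body[2] mov  r6, #0x81 -> r6=0x81
body[3] sub  r5, r0, #27 -> r5=0x45
body[4] sub  r6, r5, r5 -> r6=0x00
body[5] mov  r2, r5 -> r2=0x45
epilogue: pop r2=0xc9, sp=0xa2
epilogue: pop r1=0x7b, sp=0xa3
r1 is callee-saved -> restored

REG = 0x7b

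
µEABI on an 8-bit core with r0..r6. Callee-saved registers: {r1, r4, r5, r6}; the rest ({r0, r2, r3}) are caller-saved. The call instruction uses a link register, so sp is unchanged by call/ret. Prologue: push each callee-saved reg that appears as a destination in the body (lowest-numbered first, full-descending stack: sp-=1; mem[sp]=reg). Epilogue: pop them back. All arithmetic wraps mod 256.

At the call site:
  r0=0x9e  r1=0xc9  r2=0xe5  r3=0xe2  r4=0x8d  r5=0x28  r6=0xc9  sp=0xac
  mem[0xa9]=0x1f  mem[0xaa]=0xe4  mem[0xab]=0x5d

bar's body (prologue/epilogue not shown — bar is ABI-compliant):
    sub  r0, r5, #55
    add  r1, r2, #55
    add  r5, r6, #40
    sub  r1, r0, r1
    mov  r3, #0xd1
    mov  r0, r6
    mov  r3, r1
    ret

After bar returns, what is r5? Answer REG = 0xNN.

REG = 0x28

prologue: push r1 -> mem[0xab]=0xc9, sp=0xab
prologue: push r5 -> mem[0xaa]=0x28, sp=0xaa
body[0] sub  r0, r5, #55 -> r0=0xf1
body[1] add  r1, r2, #55 -> r1=0x1c
body[2] add  r5, r6, #40 -> r5=0xf1
body[3] sub  r1, r0, r1 -> r1=0xd5
body[4] mov  r3, #0xd1 -> r3=0xd1
body[5] mov  r0, r6 -> r0=0xc9
body[6] mov  r3, r1 -> r3=0xd5
epilogue: pop r5=0x28, sp=0xab
epilogue: pop r1=0xc9, sp=0xac
r5 is callee-saved -> restored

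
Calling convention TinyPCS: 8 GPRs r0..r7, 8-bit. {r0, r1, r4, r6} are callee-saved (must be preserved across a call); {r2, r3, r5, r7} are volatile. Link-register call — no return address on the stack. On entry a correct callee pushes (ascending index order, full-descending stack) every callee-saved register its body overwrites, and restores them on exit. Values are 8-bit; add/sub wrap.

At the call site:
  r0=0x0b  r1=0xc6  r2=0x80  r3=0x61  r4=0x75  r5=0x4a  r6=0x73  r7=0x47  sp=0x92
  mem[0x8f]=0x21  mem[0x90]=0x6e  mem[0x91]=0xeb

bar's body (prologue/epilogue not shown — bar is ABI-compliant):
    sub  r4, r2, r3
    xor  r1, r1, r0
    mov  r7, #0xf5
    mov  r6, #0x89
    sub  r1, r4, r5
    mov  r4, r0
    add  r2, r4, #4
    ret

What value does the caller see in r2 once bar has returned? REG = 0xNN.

REG = 0x0f

prologue: push r1 -> mem[0x91]=0xc6, sp=0x91
prologue: push r4 -> mem[0x90]=0x75, sp=0x90
prologue: push r6 -> mem[0x8f]=0x73, sp=0x8f
body[0] sub  r4, r2, r3 -> r4=0x1f
body[1] xor  r1, r1, r0 -> r1=0xcd
body[2] mov  r7, #0xf5 -> r7=0xf5
body[3] mov  r6, #0x89 -> r6=0x89
body[4] sub  r1, r4, r5 -> r1=0xd5
body[5] mov  r4, r0 -> r4=0x0b
body[6] add  r2, r4, #4 -> r2=0x0f
epilogue: pop r6=0x73, sp=0x90
epilogue: pop r4=0x75, sp=0x91
epilogue: pop r1=0xc6, sp=0x92
r2 is caller-saved -> body value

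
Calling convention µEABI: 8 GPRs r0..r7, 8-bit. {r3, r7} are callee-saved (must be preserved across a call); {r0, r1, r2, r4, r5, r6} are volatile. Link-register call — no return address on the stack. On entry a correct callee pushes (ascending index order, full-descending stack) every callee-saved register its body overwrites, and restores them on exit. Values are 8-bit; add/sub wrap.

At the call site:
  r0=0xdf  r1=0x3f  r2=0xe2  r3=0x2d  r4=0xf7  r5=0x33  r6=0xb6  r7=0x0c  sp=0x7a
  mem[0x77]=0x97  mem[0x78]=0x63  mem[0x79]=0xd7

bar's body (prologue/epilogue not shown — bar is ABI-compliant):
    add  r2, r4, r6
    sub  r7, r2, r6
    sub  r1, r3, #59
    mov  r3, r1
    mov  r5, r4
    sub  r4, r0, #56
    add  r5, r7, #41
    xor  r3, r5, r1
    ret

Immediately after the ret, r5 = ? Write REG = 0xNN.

REG = 0x20

prologue: push r3 → mem[0x79]=0x2d, sp=0x79
prologue: push r7 → mem[0x78]=0x0c, sp=0x78
body[0] add  r2, r4, r6 → r2=0xad
body[1] sub  r7, r2, r6 → r7=0xf7
body[2] sub  r1, r3, #59 → r1=0xf2
body[3] mov  r3, r1 → r3=0xf2
body[4] mov  r5, r4 → r5=0xf7
body[5] sub  r4, r0, #56 → r4=0xa7
body[6] add  r5, r7, #41 → r5=0x20
body[7] xor  r3, r5, r1 → r3=0xd2
epilogue: pop r7=0x0c, sp=0x79
epilogue: pop r3=0x2d, sp=0x7a
r5 is caller-saved → body value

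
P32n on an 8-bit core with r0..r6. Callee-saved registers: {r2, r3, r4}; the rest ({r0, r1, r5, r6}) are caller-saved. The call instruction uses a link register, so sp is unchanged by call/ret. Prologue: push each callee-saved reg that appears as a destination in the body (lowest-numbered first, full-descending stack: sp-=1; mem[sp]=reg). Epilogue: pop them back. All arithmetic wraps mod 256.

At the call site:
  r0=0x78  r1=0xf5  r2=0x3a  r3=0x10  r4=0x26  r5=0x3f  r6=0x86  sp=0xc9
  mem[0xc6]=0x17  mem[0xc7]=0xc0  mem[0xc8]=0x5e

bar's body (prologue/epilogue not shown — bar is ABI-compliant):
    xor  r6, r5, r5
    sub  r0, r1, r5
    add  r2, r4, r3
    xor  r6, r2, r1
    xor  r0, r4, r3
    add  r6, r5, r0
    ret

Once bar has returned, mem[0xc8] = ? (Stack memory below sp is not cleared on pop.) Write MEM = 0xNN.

prologue: push r2 → mem[0xc8]=0x3a, sp=0xc8
body[0] xor  r6, r5, r5 → r6=0x00
body[1] sub  r0, r1, r5 → r0=0xb6
body[2] add  r2, r4, r3 → r2=0x36
body[3] xor  r6, r2, r1 → r6=0xc3
body[4] xor  r0, r4, r3 → r0=0x36
body[5] add  r6, r5, r0 → r6=0x75
epilogue: pop r2=0x3a, sp=0xc9
prologue pushed ['r2'] at ['0xc8']

MEM = 0x3a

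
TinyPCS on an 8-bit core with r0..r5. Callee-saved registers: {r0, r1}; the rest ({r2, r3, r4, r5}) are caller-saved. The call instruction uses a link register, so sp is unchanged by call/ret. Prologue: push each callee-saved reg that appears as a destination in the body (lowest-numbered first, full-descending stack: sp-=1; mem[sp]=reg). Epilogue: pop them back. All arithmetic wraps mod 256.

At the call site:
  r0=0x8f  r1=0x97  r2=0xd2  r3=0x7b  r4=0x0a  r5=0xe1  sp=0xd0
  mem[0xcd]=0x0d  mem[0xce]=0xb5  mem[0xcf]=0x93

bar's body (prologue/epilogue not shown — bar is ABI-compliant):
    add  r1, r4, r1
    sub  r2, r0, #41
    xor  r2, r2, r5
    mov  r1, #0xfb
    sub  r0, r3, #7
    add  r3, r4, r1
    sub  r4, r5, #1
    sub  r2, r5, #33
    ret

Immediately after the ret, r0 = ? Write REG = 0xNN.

REG = 0x8f

prologue: push r0 -> mem[0xcf]=0x8f, sp=0xcf
prologue: push r1 -> mem[0xce]=0x97, sp=0xce
body[0] add  r1, r4, r1 -> r1=0xa1
body[1] sub  r2, r0, #41 -> r2=0x66
body[2] xor  r2, r2, r5 -> r2=0x87
body[3] mov  r1, #0xfb -> r1=0xfb
body[4] sub  r0, r3, #7 -> r0=0x74
body[5] add  r3, r4, r1 -> r3=0x05
body[6] sub  r4, r5, #1 -> r4=0xe0
body[7] sub  r2, r5, #33 -> r2=0xc0
epilogue: pop r1=0x97, sp=0xcf
epilogue: pop r0=0x8f, sp=0xd0
r0 is callee-saved -> restored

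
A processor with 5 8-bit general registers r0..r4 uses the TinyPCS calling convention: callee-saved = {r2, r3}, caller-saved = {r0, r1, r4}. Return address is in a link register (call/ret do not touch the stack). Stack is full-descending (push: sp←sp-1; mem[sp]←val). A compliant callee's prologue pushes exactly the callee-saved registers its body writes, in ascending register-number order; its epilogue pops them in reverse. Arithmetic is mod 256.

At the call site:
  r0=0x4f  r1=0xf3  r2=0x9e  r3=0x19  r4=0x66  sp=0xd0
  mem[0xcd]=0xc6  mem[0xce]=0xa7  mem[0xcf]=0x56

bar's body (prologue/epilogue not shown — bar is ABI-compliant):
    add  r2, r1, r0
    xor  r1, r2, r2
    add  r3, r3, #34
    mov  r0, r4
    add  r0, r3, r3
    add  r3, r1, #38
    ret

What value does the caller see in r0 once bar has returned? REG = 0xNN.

REG = 0x76

prologue: push r2 → mem[0xcf]=0x9e, sp=0xcf
prologue: push r3 → mem[0xce]=0x19, sp=0xce
body[0] add  r2, r1, r0 → r2=0x42
body[1] xor  r1, r2, r2 → r1=0x00
body[2] add  r3, r3, #34 → r3=0x3b
body[3] mov  r0, r4 → r0=0x66
body[4] add  r0, r3, r3 → r0=0x76
body[5] add  r3, r1, #38 → r3=0x26
epilogue: pop r3=0x19, sp=0xcf
epilogue: pop r2=0x9e, sp=0xd0
r0 is caller-saved → body value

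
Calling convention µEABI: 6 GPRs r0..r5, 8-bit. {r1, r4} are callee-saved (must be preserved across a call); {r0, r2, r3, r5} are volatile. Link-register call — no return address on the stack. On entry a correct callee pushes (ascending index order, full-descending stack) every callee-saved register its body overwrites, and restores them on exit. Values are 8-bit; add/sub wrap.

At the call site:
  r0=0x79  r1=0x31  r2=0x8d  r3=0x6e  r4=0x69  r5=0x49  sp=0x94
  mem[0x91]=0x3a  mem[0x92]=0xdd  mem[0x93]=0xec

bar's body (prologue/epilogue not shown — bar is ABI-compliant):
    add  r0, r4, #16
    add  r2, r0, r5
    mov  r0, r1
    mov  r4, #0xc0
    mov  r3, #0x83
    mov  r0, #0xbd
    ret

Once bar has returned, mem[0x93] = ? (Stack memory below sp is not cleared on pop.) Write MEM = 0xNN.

MEM = 0x69

prologue: push r4 -> mem[0x93]=0x69, sp=0x93
body[0] add  r0, r4, #16 -> r0=0x79
body[1] add  r2, r0, r5 -> r2=0xc2
body[2] mov  r0, r1 -> r0=0x31
body[3] mov  r4, #0xc0 -> r4=0xc0
body[4] mov  r3, #0x83 -> r3=0x83
body[5] mov  r0, #0xbd -> r0=0xbd
epilogue: pop r4=0x69, sp=0x94
prologue pushed ['r4'] at ['0x93']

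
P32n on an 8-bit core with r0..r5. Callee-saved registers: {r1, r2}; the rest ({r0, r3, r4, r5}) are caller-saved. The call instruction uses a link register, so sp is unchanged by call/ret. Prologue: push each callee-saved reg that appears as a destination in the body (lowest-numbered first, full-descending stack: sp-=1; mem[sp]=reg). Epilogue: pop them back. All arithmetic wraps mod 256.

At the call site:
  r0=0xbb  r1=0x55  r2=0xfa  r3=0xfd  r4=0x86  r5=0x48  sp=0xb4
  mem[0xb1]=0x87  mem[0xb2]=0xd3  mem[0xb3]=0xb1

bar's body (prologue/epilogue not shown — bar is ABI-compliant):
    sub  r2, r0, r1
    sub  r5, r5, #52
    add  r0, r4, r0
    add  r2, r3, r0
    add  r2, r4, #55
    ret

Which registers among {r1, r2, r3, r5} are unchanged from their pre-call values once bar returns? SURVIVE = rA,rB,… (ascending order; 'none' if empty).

prologue: push r2 -> mem[0xb3]=0xfa, sp=0xb3
body[0] sub  r2, r0, r1 -> r2=0x66
body[1] sub  r5, r5, #52 -> r5=0x14
body[2] add  r0, r4, r0 -> r0=0x41
body[3] add  r2, r3, r0 -> r2=0x3e
body[4] add  r2, r4, #55 -> r2=0xbd
epilogue: pop r2=0xfa, sp=0xb4
r1: callee-saved, written=False
r2: callee-saved, written=True
r3: caller-saved, written=False
r5: caller-saved, written=True

SURVIVE = r1,r2,r3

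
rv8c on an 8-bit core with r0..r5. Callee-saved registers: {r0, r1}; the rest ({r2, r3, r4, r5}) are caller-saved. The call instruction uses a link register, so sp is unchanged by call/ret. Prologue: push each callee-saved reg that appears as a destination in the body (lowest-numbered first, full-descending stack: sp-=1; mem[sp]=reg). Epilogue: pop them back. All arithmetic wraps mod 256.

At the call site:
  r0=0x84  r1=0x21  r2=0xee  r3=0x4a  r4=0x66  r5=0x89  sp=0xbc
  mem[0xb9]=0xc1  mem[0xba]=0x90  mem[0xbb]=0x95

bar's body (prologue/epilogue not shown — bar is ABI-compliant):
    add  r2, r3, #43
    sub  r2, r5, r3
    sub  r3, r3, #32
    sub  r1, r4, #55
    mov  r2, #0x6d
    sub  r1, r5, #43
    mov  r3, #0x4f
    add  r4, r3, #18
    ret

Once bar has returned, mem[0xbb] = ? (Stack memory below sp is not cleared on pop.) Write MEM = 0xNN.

MEM = 0x21

prologue: push r1 → mem[0xbb]=0x21, sp=0xbb
body[0] add  r2, r3, #43 → r2=0x75
body[1] sub  r2, r5, r3 → r2=0x3f
body[2] sub  r3, r3, #32 → r3=0x2a
body[3] sub  r1, r4, #55 → r1=0x2f
body[4] mov  r2, #0x6d → r2=0x6d
body[5] sub  r1, r5, #43 → r1=0x5e
body[6] mov  r3, #0x4f → r3=0x4f
body[7] add  r4, r3, #18 → r4=0x61
epilogue: pop r1=0x21, sp=0xbc
prologue pushed ['r1'] at ['0xbb']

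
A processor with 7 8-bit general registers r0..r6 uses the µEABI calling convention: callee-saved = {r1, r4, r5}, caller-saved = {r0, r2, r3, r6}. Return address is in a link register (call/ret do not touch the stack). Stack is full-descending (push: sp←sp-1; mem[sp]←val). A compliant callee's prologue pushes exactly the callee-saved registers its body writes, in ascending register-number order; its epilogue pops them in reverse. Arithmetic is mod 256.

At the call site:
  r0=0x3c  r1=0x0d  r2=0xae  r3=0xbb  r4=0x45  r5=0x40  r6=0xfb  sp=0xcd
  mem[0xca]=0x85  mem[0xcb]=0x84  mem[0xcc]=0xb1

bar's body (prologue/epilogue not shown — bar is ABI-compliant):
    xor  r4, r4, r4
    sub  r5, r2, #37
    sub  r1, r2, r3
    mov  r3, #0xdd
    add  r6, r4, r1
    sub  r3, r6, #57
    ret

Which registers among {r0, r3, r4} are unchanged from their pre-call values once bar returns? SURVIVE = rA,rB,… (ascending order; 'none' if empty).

prologue: push r1 → mem[0xcc]=0x0d, sp=0xcc
prologue: push r4 → mem[0xcb]=0x45, sp=0xcb
prologue: push r5 → mem[0xca]=0x40, sp=0xca
body[0] xor  r4, r4, r4 → r4=0x00
body[1] sub  r5, r2, #37 → r5=0x89
body[2] sub  r1, r2, r3 → r1=0xf3
body[3] mov  r3, #0xdd → r3=0xdd
body[4] add  r6, r4, r1 → r6=0xf3
body[5] sub  r3, r6, #57 → r3=0xba
epilogue: pop r5=0x40, sp=0xcb
epilogue: pop r4=0x45, sp=0xcc
epilogue: pop r1=0x0d, sp=0xcd
r0: caller-saved, written=False
r3: caller-saved, written=True
r4: callee-saved, written=True

SURVIVE = r0,r4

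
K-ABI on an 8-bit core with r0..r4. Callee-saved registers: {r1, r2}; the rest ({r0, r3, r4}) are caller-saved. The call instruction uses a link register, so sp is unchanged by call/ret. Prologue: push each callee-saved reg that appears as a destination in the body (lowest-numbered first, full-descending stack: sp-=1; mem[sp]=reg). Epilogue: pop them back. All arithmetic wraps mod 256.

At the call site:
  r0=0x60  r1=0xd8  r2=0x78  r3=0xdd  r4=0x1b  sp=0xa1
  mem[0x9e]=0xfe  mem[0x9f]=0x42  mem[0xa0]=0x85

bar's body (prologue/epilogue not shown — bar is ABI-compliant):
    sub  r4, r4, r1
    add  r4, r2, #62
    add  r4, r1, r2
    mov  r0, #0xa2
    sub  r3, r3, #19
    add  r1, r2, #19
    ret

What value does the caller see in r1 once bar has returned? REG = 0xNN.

prologue: push r1 -> mem[0xa0]=0xd8, sp=0xa0
body[0] sub  r4, r4, r1 -> r4=0x43
body[1] add  r4, r2, #62 -> r4=0xb6
body[2] add  r4, r1, r2 -> r4=0x50
body[3] mov  r0, #0xa2 -> r0=0xa2
body[4] sub  r3, r3, #19 -> r3=0xca
body[5] add  r1, r2, #19 -> r1=0x8b
epilogue: pop r1=0xd8, sp=0xa1
r1 is callee-saved -> restored

REG = 0xd8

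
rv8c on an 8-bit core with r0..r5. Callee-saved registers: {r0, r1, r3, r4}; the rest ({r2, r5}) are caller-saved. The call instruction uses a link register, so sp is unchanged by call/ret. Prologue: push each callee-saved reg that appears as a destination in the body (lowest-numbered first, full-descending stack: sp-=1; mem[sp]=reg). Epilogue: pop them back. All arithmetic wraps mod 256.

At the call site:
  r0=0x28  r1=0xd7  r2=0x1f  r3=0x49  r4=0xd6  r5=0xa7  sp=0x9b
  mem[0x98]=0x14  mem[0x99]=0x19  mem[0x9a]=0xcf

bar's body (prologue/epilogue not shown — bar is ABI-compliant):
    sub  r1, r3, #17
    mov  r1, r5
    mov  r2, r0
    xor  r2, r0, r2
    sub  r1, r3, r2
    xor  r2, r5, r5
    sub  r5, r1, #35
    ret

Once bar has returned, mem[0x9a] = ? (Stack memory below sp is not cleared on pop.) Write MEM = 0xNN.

prologue: push r1 → mem[0x9a]=0xd7, sp=0x9a
body[0] sub  r1, r3, #17 → r1=0x38
body[1] mov  r1, r5 → r1=0xa7
body[2] mov  r2, r0 → r2=0x28
body[3] xor  r2, r0, r2 → r2=0x00
body[4] sub  r1, r3, r2 → r1=0x49
body[5] xor  r2, r5, r5 → r2=0x00
body[6] sub  r5, r1, #35 → r5=0x26
epilogue: pop r1=0xd7, sp=0x9b
prologue pushed ['r1'] at ['0x9a']

MEM = 0xd7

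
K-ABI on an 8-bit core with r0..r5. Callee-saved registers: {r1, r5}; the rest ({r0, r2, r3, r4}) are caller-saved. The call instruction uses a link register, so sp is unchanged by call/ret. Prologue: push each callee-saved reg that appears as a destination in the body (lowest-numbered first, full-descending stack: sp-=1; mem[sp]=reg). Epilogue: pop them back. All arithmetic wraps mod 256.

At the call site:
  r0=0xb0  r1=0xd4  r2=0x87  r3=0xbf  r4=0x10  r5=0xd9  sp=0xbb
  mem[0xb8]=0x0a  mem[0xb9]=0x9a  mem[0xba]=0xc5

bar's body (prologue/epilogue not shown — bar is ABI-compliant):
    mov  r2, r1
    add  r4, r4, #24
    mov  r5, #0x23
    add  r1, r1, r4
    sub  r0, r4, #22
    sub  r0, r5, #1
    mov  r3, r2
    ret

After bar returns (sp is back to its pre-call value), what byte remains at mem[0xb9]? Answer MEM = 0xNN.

MEM = 0xd9

prologue: push r1 → mem[0xba]=0xd4, sp=0xba
prologue: push r5 → mem[0xb9]=0xd9, sp=0xb9
body[0] mov  r2, r1 → r2=0xd4
body[1] add  r4, r4, #24 → r4=0x28
body[2] mov  r5, #0x23 → r5=0x23
body[3] add  r1, r1, r4 → r1=0xfc
body[4] sub  r0, r4, #22 → r0=0x12
body[5] sub  r0, r5, #1 → r0=0x22
body[6] mov  r3, r2 → r3=0xd4
epilogue: pop r5=0xd9, sp=0xba
epilogue: pop r1=0xd4, sp=0xbb
prologue pushed ['r1', 'r5'] at ['0xba', '0xb9']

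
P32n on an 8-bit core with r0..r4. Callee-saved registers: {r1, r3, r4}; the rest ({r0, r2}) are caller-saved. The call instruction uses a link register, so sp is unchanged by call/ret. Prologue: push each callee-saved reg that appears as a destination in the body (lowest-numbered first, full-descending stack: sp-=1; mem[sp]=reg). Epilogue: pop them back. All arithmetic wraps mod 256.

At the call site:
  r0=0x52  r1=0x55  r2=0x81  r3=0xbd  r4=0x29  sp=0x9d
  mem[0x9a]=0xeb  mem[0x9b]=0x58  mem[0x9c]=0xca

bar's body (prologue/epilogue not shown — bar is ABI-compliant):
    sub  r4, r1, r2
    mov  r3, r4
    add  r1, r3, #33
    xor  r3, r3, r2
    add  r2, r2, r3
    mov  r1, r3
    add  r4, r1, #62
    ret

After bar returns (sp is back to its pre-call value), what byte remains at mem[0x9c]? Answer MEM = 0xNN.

MEM = 0x55

prologue: push r1 -> mem[0x9c]=0x55, sp=0x9c
prologue: push r3 -> mem[0x9b]=0xbd, sp=0x9b
prologue: push r4 -> mem[0x9a]=0x29, sp=0x9a
body[0] sub  r4, r1, r2 -> r4=0xd4
body[1] mov  r3, r4 -> r3=0xd4
body[2] add  r1, r3, #33 -> r1=0xf5
body[3] xor  r3, r3, r2 -> r3=0x55
body[4] add  r2, r2, r3 -> r2=0xd6
body[5] mov  r1, r3 -> r1=0x55
body[6] add  r4, r1, #62 -> r4=0x93
epilogue: pop r4=0x29, sp=0x9b
epilogue: pop r3=0xbd, sp=0x9c
epilogue: pop r1=0x55, sp=0x9d
prologue pushed ['r1', 'r3', 'r4'] at ['0x9c', '0x9b', '0x9a']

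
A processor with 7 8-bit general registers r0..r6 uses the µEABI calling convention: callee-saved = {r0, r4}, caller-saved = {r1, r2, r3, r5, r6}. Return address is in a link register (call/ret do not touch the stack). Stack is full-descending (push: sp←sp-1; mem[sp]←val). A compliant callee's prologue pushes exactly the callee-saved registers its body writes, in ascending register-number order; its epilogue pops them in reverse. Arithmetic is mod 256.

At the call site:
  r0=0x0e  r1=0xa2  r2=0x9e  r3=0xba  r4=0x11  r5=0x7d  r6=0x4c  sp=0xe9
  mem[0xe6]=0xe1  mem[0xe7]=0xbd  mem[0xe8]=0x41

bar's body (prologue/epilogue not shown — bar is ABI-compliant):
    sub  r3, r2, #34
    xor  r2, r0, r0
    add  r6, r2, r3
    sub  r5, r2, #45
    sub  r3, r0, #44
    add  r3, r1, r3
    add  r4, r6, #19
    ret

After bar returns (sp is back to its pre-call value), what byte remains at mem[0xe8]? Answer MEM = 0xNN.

MEM = 0x11

prologue: push r4 → mem[0xe8]=0x11, sp=0xe8
body[0] sub  r3, r2, #34 → r3=0x7c
body[1] xor  r2, r0, r0 → r2=0x00
body[2] add  r6, r2, r3 → r6=0x7c
body[3] sub  r5, r2, #45 → r5=0xd3
body[4] sub  r3, r0, #44 → r3=0xe2
body[5] add  r3, r1, r3 → r3=0x84
body[6] add  r4, r6, #19 → r4=0x8f
epilogue: pop r4=0x11, sp=0xe9
prologue pushed ['r4'] at ['0xe8']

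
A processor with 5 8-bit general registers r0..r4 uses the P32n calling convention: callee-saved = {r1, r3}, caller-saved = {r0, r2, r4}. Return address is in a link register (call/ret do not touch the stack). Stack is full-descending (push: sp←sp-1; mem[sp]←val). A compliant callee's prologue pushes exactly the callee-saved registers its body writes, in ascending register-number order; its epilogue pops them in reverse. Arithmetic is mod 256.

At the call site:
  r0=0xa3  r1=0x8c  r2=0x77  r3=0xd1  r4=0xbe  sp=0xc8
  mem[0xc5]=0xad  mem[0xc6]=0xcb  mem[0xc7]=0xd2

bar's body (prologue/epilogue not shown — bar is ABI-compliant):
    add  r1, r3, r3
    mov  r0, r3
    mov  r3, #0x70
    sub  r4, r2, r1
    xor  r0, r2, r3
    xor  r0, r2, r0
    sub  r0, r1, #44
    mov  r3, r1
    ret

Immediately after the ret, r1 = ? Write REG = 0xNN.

prologue: push r1 → mem[0xc7]=0x8c, sp=0xc7
prologue: push r3 → mem[0xc6]=0xd1, sp=0xc6
body[0] add  r1, r3, r3 → r1=0xa2
body[1] mov  r0, r3 → r0=0xd1
body[2] mov  r3, #0x70 → r3=0x70
body[3] sub  r4, r2, r1 → r4=0xd5
body[4] xor  r0, r2, r3 → r0=0x07
body[5] xor  r0, r2, r0 → r0=0x70
body[6] sub  r0, r1, #44 → r0=0x76
body[7] mov  r3, r1 → r3=0xa2
epilogue: pop r3=0xd1, sp=0xc7
epilogue: pop r1=0x8c, sp=0xc8
r1 is callee-saved → restored

REG = 0x8c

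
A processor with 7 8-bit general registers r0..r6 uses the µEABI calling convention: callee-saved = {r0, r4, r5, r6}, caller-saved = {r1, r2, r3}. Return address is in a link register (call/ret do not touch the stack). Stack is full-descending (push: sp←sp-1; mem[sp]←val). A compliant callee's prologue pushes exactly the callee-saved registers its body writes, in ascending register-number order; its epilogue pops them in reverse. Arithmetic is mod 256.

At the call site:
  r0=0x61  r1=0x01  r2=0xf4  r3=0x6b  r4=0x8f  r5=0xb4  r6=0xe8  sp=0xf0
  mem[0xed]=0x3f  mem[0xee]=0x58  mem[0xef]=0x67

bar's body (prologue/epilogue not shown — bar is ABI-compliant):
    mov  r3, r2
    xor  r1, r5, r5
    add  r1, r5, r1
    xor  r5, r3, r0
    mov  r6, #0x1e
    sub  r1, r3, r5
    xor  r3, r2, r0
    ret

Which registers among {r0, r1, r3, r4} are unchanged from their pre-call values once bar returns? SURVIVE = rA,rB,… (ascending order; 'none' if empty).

prologue: push r5 -> mem[0xef]=0xb4, sp=0xef
prologue: push r6 -> mem[0xee]=0xe8, sp=0xee
body[0] mov  r3, r2 -> r3=0xf4
body[1] xor  r1, r5, r5 -> r1=0x00
body[2] add  r1, r5, r1 -> r1=0xb4
body[3] xor  r5, r3, r0 -> r5=0x95
body[4] mov  r6, #0x1e -> r6=0x1e
body[5] sub  r1, r3, r5 -> r1=0x5f
body[6] xor  r3, r2, r0 -> r3=0x95
epilogue: pop r6=0xe8, sp=0xef
epilogue: pop r5=0xb4, sp=0xf0
r0: callee-saved, written=False
r1: caller-saved, written=True
r3: caller-saved, written=True
r4: callee-saved, written=False

SURVIVE = r0,r4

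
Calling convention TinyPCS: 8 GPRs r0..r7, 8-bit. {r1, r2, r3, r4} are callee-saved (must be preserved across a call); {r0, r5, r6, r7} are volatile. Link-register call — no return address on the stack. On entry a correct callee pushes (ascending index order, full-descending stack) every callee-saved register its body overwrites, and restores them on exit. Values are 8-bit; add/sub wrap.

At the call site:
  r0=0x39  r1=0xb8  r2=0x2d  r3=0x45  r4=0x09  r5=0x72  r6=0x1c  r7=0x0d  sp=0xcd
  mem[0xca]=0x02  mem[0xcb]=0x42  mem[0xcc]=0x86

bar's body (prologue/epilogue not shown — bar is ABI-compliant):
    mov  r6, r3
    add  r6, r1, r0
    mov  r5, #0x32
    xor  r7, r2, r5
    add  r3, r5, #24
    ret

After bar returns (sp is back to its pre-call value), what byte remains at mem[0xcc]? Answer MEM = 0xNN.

prologue: push r3 → mem[0xcc]=0x45, sp=0xcc
body[0] mov  r6, r3 → r6=0x45
body[1] add  r6, r1, r0 → r6=0xf1
body[2] mov  r5, #0x32 → r5=0x32
body[3] xor  r7, r2, r5 → r7=0x1f
body[4] add  r3, r5, #24 → r3=0x4a
epilogue: pop r3=0x45, sp=0xcd
prologue pushed ['r3'] at ['0xcc']

MEM = 0x45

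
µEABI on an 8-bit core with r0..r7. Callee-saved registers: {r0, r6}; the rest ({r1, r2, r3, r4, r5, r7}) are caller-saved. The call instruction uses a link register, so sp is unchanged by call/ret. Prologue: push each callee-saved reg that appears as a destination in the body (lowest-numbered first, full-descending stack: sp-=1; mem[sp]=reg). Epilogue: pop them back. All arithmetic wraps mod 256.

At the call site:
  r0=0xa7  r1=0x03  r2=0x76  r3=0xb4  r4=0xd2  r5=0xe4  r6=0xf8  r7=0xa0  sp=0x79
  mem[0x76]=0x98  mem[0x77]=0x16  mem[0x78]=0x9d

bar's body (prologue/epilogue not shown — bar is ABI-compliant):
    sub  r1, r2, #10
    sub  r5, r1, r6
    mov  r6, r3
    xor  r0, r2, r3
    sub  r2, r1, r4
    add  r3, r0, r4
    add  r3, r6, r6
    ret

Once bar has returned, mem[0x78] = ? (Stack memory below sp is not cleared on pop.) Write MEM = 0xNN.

prologue: push r0 → mem[0x78]=0xa7, sp=0x78
prologue: push r6 → mem[0x77]=0xf8, sp=0x77
body[0] sub  r1, r2, #10 → r1=0x6c
body[1] sub  r5, r1, r6 → r5=0x74
body[2] mov  r6, r3 → r6=0xb4
body[3] xor  r0, r2, r3 → r0=0xc2
body[4] sub  r2, r1, r4 → r2=0x9a
body[5] add  r3, r0, r4 → r3=0x94
body[6] add  r3, r6, r6 → r3=0x68
epilogue: pop r6=0xf8, sp=0x78
epilogue: pop r0=0xa7, sp=0x79
prologue pushed ['r0', 'r6'] at ['0x78', '0x77']

MEM = 0xa7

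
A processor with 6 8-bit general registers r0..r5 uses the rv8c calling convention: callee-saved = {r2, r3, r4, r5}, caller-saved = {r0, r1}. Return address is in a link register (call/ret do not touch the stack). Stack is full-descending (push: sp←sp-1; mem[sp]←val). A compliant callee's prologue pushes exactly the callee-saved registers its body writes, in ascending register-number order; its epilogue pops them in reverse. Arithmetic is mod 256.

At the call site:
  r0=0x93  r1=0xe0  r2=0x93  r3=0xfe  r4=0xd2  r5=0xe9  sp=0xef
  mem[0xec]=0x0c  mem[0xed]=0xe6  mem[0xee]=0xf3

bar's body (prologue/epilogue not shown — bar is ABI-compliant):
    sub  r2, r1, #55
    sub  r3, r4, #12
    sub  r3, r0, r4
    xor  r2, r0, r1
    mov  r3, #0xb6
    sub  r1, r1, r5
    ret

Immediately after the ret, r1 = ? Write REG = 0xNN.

prologue: push r2 -> mem[0xee]=0x93, sp=0xee
prologue: push r3 -> mem[0xed]=0xfe, sp=0xed
body[0] sub  r2, r1, #55 -> r2=0xa9
body[1] sub  r3, r4, #12 -> r3=0xc6
body[2] sub  r3, r0, r4 -> r3=0xc1
body[3] xor  r2, r0, r1 -> r2=0x73
body[4] mov  r3, #0xb6 -> r3=0xb6
body[5] sub  r1, r1, r5 -> r1=0xf7
epilogue: pop r3=0xfe, sp=0xee
epilogue: pop r2=0x93, sp=0xef
r1 is caller-saved -> body value

REG = 0xf7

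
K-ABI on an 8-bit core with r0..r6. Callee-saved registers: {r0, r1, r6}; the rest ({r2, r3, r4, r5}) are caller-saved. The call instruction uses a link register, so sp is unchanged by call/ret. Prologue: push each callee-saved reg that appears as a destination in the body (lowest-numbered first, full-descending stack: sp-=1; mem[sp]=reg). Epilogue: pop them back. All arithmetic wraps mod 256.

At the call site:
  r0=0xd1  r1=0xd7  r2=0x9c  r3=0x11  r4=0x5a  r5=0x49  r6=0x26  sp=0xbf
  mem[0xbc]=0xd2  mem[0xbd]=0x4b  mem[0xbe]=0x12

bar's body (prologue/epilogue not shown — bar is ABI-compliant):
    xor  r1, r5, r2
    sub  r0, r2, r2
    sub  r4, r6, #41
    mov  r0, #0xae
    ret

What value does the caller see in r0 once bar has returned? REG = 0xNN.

prologue: push r0 → mem[0xbe]=0xd1, sp=0xbe
prologue: push r1 → mem[0xbd]=0xd7, sp=0xbd
body[0] xor  r1, r5, r2 → r1=0xd5
body[1] sub  r0, r2, r2 → r0=0x00
body[2] sub  r4, r6, #41 → r4=0xfd
body[3] mov  r0, #0xae → r0=0xae
epilogue: pop r1=0xd7, sp=0xbe
epilogue: pop r0=0xd1, sp=0xbf
r0 is callee-saved → restored

REG = 0xd1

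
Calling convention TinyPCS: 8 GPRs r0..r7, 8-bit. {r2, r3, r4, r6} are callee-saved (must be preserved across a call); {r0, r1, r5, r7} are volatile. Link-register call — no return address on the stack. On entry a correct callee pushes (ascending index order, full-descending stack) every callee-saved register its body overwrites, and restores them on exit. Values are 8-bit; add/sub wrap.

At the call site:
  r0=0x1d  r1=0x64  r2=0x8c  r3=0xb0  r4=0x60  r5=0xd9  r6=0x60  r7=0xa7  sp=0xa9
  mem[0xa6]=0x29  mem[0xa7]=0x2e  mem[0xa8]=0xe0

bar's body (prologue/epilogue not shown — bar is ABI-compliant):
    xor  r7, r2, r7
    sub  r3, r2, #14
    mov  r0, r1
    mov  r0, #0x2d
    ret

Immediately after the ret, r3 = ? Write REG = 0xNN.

prologue: push r3 → mem[0xa8]=0xb0, sp=0xa8
body[0] xor  r7, r2, r7 → r7=0x2b
body[1] sub  r3, r2, #14 → r3=0x7e
body[2] mov  r0, r1 → r0=0x64
body[3] mov  r0, #0x2d → r0=0x2d
epilogue: pop r3=0xb0, sp=0xa9
r3 is callee-saved → restored

REG = 0xb0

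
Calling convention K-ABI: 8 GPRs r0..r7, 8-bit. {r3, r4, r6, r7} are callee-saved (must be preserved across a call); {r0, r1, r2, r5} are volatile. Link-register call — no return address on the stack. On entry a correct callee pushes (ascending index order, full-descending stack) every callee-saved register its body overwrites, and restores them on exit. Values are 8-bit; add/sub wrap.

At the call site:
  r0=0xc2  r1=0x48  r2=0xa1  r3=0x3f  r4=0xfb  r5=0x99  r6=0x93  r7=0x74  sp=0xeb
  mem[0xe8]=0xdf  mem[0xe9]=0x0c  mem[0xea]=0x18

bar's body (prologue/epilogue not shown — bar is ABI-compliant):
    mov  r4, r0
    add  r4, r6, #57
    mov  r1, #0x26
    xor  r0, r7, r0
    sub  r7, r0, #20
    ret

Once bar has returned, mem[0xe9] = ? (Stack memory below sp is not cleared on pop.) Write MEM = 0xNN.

prologue: push r4 → mem[0xea]=0xfb, sp=0xea
prologue: push r7 → mem[0xe9]=0x74, sp=0xe9
body[0] mov  r4, r0 → r4=0xc2
body[1] add  r4, r6, #57 → r4=0xcc
body[2] mov  r1, #0x26 → r1=0x26
body[3] xor  r0, r7, r0 → r0=0xb6
body[4] sub  r7, r0, #20 → r7=0xa2
epilogue: pop r7=0x74, sp=0xea
epilogue: pop r4=0xfb, sp=0xeb
prologue pushed ['r4', 'r7'] at ['0xea', '0xe9']

MEM = 0x74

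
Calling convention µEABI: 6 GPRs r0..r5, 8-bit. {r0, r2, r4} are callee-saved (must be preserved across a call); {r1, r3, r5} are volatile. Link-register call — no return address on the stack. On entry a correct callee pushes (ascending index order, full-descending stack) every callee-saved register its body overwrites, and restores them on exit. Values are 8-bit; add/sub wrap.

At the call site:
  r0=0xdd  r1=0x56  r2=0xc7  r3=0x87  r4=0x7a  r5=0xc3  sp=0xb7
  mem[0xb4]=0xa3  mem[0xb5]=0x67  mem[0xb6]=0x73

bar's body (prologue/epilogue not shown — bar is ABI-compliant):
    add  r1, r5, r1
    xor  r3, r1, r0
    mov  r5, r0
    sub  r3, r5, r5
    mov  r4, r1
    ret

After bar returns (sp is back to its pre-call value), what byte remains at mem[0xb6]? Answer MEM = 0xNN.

MEM = 0x7a

prologue: push r4 → mem[0xb6]=0x7a, sp=0xb6
body[0] add  r1, r5, r1 → r1=0x19
body[1] xor  r3, r1, r0 → r3=0xc4
body[2] mov  r5, r0 → r5=0xdd
body[3] sub  r3, r5, r5 → r3=0x00
body[4] mov  r4, r1 → r4=0x19
epilogue: pop r4=0x7a, sp=0xb7
prologue pushed ['r4'] at ['0xb6']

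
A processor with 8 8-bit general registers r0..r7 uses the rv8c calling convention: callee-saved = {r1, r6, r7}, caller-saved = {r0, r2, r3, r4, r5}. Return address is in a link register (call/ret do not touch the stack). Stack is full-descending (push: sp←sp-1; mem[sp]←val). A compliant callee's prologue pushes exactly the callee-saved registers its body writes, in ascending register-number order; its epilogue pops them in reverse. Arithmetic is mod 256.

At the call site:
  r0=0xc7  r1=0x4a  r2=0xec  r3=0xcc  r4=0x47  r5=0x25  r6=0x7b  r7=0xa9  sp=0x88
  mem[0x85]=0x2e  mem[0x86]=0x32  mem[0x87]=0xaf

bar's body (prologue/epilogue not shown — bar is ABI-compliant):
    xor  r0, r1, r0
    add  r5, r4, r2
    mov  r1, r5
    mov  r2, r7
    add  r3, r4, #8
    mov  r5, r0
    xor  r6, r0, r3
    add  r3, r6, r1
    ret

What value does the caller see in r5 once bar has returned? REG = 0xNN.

prologue: push r1 -> mem[0x87]=0x4a, sp=0x87
prologue: push r6 -> mem[0x86]=0x7b, sp=0x86
body[0] xor  r0, r1, r0 -> r0=0x8d
body[1] add  r5, r4, r2 -> r5=0x33
body[2] mov  r1, r5 -> r1=0x33
body[3] mov  r2, r7 -> r2=0xa9
body[4] add  r3, r4, #8 -> r3=0x4f
body[5] mov  r5, r0 -> r5=0x8d
body[6] xor  r6, r0, r3 -> r6=0xc2
body[7] add  r3, r6, r1 -> r3=0xf5
epilogue: pop r6=0x7b, sp=0x87
epilogue: pop r1=0x4a, sp=0x88
r5 is caller-saved -> body value

REG = 0x8d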